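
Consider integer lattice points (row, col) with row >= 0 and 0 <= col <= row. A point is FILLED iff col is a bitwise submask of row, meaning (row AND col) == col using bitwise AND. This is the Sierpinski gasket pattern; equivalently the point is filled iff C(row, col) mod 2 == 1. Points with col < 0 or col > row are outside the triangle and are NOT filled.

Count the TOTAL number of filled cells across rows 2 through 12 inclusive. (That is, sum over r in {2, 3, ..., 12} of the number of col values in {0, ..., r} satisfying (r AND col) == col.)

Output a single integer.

Answer: 46

Derivation:
r2=10 pc1: +2 =2
r3=11 pc2: +4 =6
r4=100 pc1: +2 =8
r5=101 pc2: +4 =12
r6=110 pc2: +4 =16
r7=111 pc3: +8 =24
r8=1000 pc1: +2 =26
r9=1001 pc2: +4 =30
r10=1010 pc2: +4 =34
r11=1011 pc3: +8 =42
r12=1100 pc2: +4 =46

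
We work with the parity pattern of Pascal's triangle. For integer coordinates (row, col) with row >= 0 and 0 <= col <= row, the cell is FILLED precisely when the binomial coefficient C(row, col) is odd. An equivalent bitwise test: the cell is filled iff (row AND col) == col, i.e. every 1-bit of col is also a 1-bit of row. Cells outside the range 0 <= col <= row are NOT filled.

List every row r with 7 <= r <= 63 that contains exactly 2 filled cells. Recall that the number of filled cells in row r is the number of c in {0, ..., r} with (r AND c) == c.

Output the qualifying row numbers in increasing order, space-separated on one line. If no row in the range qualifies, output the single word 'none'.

Row r has 2^popcount(r) filled cells, so we need popcount(r) = log2(2) = 1.
Scan r = 7..63 and keep those with exactly 1 one-bits:
r=7=111 popcount=3 -> skip
r=8=1000 popcount=1 -> KEEP
r=9=1001 popcount=2 -> skip
r=10=1010 popcount=2 -> skip
r=11=1011 popcount=3 -> skip
r=12=1100 popcount=2 -> skip
r=13=1101 popcount=3 -> skip
r=14=1110 popcount=3 -> skip
r=15=1111 popcount=4 -> skip
r=16=10000 popcount=1 -> KEEP
r=17=10001 popcount=2 -> skip
r=18=10010 popcount=2 -> skip
r=19=10011 popcount=3 -> skip
r=20=10100 popcount=2 -> skip
r=21=10101 popcount=3 -> skip
r=22=10110 popcount=3 -> skip
r=23=10111 popcount=4 -> skip
r=24=11000 popcount=2 -> skip
r=25=11001 popcount=3 -> skip
r=26=11010 popcount=3 -> skip
r=27=11011 popcount=4 -> skip
r=28=11100 popcount=3 -> skip
r=29=11101 popcount=4 -> skip
r=30=11110 popcount=4 -> skip
r=31=11111 popcount=5 -> skip
r=32=100000 popcount=1 -> KEEP
r=33=100001 popcount=2 -> skip
r=34=100010 popcount=2 -> skip
r=35=100011 popcount=3 -> skip
r=36=100100 popcount=2 -> skip
r=37=100101 popcount=3 -> skip
r=38=100110 popcount=3 -> skip
r=39=100111 popcount=4 -> skip
r=40=101000 popcount=2 -> skip
r=41=101001 popcount=3 -> skip
r=42=101010 popcount=3 -> skip
r=43=101011 popcount=4 -> skip
r=44=101100 popcount=3 -> skip
r=45=101101 popcount=4 -> skip
r=46=101110 popcount=4 -> skip
r=47=101111 popcount=5 -> skip
r=48=110000 popcount=2 -> skip
r=49=110001 popcount=3 -> skip
r=50=110010 popcount=3 -> skip
r=51=110011 popcount=4 -> skip
r=52=110100 popcount=3 -> skip
r=53=110101 popcount=4 -> skip
r=54=110110 popcount=4 -> skip
r=55=110111 popcount=5 -> skip
r=56=111000 popcount=3 -> skip
r=57=111001 popcount=4 -> skip
r=58=111010 popcount=4 -> skip
r=59=111011 popcount=5 -> skip
r=60=111100 popcount=4 -> skip
r=61=111101 popcount=5 -> skip
r=62=111110 popcount=5 -> skip
r=63=111111 popcount=6 -> skip
Kept rows: 8 16 32

Answer: 8 16 32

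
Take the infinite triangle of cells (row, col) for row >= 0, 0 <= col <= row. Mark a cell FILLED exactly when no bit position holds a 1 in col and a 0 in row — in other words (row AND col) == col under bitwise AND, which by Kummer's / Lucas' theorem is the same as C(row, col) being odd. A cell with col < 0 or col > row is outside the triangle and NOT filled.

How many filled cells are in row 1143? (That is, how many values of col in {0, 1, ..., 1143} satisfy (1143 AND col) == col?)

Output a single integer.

Answer: 128

Derivation:
1143 in binary = 10001110111
popcount(1143) = number of 1-bits in 10001110111 = 7
A col c satisfies (1143 AND c) == c iff every set bit of c is also set in 1143; each of the 7 set bits of 1143 can independently be on or off in c.
count = 2^7 = 128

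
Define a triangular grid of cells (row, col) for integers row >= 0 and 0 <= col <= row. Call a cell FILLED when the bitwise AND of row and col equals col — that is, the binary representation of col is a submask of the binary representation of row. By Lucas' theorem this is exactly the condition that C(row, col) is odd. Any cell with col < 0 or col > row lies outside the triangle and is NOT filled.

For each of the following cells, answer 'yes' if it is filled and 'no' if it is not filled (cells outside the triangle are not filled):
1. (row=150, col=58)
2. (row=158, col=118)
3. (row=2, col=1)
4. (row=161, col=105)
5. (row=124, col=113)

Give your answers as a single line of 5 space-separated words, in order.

(150,58): row=0b10010110, col=0b111010, row AND col = 0b10010 = 18; 18 != 58 -> empty
(158,118): row=0b10011110, col=0b1110110, row AND col = 0b10110 = 22; 22 != 118 -> empty
(2,1): row=0b10, col=0b1, row AND col = 0b0 = 0; 0 != 1 -> empty
(161,105): row=0b10100001, col=0b1101001, row AND col = 0b100001 = 33; 33 != 105 -> empty
(124,113): row=0b1111100, col=0b1110001, row AND col = 0b1110000 = 112; 112 != 113 -> empty

Answer: no no no no no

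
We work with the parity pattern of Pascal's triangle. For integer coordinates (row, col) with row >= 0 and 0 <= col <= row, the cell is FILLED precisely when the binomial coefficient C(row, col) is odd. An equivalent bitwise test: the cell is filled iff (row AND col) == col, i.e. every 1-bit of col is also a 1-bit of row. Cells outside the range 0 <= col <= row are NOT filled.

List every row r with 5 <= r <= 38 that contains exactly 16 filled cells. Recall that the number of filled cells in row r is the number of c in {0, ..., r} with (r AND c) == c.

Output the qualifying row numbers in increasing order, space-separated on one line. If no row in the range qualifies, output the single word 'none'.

Row r has 2^popcount(r) filled cells, so we need popcount(r) = log2(16) = 4.
Scan r = 5..38 and keep those with exactly 4 one-bits:
r=5=101 popcount=2 -> skip
r=6=110 popcount=2 -> skip
r=7=111 popcount=3 -> skip
r=8=1000 popcount=1 -> skip
r=9=1001 popcount=2 -> skip
r=10=1010 popcount=2 -> skip
r=11=1011 popcount=3 -> skip
r=12=1100 popcount=2 -> skip
r=13=1101 popcount=3 -> skip
r=14=1110 popcount=3 -> skip
r=15=1111 popcount=4 -> KEEP
r=16=10000 popcount=1 -> skip
r=17=10001 popcount=2 -> skip
r=18=10010 popcount=2 -> skip
r=19=10011 popcount=3 -> skip
r=20=10100 popcount=2 -> skip
r=21=10101 popcount=3 -> skip
r=22=10110 popcount=3 -> skip
r=23=10111 popcount=4 -> KEEP
r=24=11000 popcount=2 -> skip
r=25=11001 popcount=3 -> skip
r=26=11010 popcount=3 -> skip
r=27=11011 popcount=4 -> KEEP
r=28=11100 popcount=3 -> skip
r=29=11101 popcount=4 -> KEEP
r=30=11110 popcount=4 -> KEEP
r=31=11111 popcount=5 -> skip
r=32=100000 popcount=1 -> skip
r=33=100001 popcount=2 -> skip
r=34=100010 popcount=2 -> skip
r=35=100011 popcount=3 -> skip
r=36=100100 popcount=2 -> skip
r=37=100101 popcount=3 -> skip
r=38=100110 popcount=3 -> skip
Kept rows: 15 23 27 29 30

Answer: 15 23 27 29 30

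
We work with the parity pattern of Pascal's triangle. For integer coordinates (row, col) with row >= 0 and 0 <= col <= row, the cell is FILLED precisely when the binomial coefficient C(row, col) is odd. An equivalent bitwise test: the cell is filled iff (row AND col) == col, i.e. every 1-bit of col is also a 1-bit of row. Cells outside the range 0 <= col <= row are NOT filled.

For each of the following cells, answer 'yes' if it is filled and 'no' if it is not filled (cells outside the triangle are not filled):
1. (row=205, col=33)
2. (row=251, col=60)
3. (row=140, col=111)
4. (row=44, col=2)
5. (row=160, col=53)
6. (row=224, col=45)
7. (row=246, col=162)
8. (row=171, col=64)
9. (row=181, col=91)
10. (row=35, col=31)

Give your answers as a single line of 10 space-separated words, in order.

(205,33): row=0b11001101, col=0b100001, row AND col = 0b1 = 1; 1 != 33 -> empty
(251,60): row=0b11111011, col=0b111100, row AND col = 0b111000 = 56; 56 != 60 -> empty
(140,111): row=0b10001100, col=0b1101111, row AND col = 0b1100 = 12; 12 != 111 -> empty
(44,2): row=0b101100, col=0b10, row AND col = 0b0 = 0; 0 != 2 -> empty
(160,53): row=0b10100000, col=0b110101, row AND col = 0b100000 = 32; 32 != 53 -> empty
(224,45): row=0b11100000, col=0b101101, row AND col = 0b100000 = 32; 32 != 45 -> empty
(246,162): row=0b11110110, col=0b10100010, row AND col = 0b10100010 = 162; 162 == 162 -> filled
(171,64): row=0b10101011, col=0b1000000, row AND col = 0b0 = 0; 0 != 64 -> empty
(181,91): row=0b10110101, col=0b1011011, row AND col = 0b10001 = 17; 17 != 91 -> empty
(35,31): row=0b100011, col=0b11111, row AND col = 0b11 = 3; 3 != 31 -> empty

Answer: no no no no no no yes no no no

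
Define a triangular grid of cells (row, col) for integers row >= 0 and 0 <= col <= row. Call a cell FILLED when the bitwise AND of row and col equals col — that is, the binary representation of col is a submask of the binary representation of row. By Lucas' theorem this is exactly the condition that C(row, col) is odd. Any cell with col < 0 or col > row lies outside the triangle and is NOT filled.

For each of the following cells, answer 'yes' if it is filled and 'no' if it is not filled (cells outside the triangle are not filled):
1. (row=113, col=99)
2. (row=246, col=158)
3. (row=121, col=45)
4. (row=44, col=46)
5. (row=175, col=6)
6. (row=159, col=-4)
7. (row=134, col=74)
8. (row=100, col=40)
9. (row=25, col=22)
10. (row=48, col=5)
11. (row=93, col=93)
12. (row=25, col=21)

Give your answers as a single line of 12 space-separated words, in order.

(113,99): row=0b1110001, col=0b1100011, row AND col = 0b1100001 = 97; 97 != 99 -> empty
(246,158): row=0b11110110, col=0b10011110, row AND col = 0b10010110 = 150; 150 != 158 -> empty
(121,45): row=0b1111001, col=0b101101, row AND col = 0b101001 = 41; 41 != 45 -> empty
(44,46): col outside [0, 44] -> not filled
(175,6): row=0b10101111, col=0b110, row AND col = 0b110 = 6; 6 == 6 -> filled
(159,-4): col outside [0, 159] -> not filled
(134,74): row=0b10000110, col=0b1001010, row AND col = 0b10 = 2; 2 != 74 -> empty
(100,40): row=0b1100100, col=0b101000, row AND col = 0b100000 = 32; 32 != 40 -> empty
(25,22): row=0b11001, col=0b10110, row AND col = 0b10000 = 16; 16 != 22 -> empty
(48,5): row=0b110000, col=0b101, row AND col = 0b0 = 0; 0 != 5 -> empty
(93,93): row=0b1011101, col=0b1011101, row AND col = 0b1011101 = 93; 93 == 93 -> filled
(25,21): row=0b11001, col=0b10101, row AND col = 0b10001 = 17; 17 != 21 -> empty

Answer: no no no no yes no no no no no yes no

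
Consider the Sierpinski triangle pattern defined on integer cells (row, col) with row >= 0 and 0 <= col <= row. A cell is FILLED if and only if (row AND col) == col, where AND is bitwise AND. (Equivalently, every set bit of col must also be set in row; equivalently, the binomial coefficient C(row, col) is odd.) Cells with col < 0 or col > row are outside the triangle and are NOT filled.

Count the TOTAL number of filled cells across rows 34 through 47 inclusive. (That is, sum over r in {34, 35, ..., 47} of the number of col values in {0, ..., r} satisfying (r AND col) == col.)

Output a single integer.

r34=100010 pc2: +4 =4
r35=100011 pc3: +8 =12
r36=100100 pc2: +4 =16
r37=100101 pc3: +8 =24
r38=100110 pc3: +8 =32
r39=100111 pc4: +16 =48
r40=101000 pc2: +4 =52
r41=101001 pc3: +8 =60
r42=101010 pc3: +8 =68
r43=101011 pc4: +16 =84
r44=101100 pc3: +8 =92
r45=101101 pc4: +16 =108
r46=101110 pc4: +16 =124
r47=101111 pc5: +32 =156

Answer: 156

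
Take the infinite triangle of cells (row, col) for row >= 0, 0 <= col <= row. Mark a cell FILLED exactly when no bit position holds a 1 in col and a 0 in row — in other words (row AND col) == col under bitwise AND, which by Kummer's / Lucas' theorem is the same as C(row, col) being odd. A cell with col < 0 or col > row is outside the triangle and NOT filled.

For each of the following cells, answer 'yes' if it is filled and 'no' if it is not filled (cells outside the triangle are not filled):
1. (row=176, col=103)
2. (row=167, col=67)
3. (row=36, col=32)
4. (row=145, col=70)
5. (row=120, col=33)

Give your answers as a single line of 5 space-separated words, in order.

Answer: no no yes no no

Derivation:
(176,103): row=0b10110000, col=0b1100111, row AND col = 0b100000 = 32; 32 != 103 -> empty
(167,67): row=0b10100111, col=0b1000011, row AND col = 0b11 = 3; 3 != 67 -> empty
(36,32): row=0b100100, col=0b100000, row AND col = 0b100000 = 32; 32 == 32 -> filled
(145,70): row=0b10010001, col=0b1000110, row AND col = 0b0 = 0; 0 != 70 -> empty
(120,33): row=0b1111000, col=0b100001, row AND col = 0b100000 = 32; 32 != 33 -> empty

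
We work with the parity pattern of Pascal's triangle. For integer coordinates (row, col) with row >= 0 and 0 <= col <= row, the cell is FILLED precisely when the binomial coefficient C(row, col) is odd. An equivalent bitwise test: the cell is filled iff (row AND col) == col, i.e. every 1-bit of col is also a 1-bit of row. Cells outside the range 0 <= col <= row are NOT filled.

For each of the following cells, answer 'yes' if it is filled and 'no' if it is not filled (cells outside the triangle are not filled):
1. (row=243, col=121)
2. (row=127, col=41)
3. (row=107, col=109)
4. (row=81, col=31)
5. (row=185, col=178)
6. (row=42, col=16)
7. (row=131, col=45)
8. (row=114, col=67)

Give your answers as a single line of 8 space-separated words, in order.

Answer: no yes no no no no no no

Derivation:
(243,121): row=0b11110011, col=0b1111001, row AND col = 0b1110001 = 113; 113 != 121 -> empty
(127,41): row=0b1111111, col=0b101001, row AND col = 0b101001 = 41; 41 == 41 -> filled
(107,109): col outside [0, 107] -> not filled
(81,31): row=0b1010001, col=0b11111, row AND col = 0b10001 = 17; 17 != 31 -> empty
(185,178): row=0b10111001, col=0b10110010, row AND col = 0b10110000 = 176; 176 != 178 -> empty
(42,16): row=0b101010, col=0b10000, row AND col = 0b0 = 0; 0 != 16 -> empty
(131,45): row=0b10000011, col=0b101101, row AND col = 0b1 = 1; 1 != 45 -> empty
(114,67): row=0b1110010, col=0b1000011, row AND col = 0b1000010 = 66; 66 != 67 -> empty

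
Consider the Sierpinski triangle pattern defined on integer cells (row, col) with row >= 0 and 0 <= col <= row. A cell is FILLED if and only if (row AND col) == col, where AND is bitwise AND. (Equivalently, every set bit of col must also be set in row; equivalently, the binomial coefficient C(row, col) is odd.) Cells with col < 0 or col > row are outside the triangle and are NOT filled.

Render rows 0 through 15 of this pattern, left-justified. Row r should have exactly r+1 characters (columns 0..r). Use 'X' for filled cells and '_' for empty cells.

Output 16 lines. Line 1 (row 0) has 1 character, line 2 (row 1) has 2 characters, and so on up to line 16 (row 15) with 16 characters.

r0=0: X
r1=1: XX
r2=10: X_X
r3=11: XXXX
r4=100: X___X
r5=101: XX__XX
r6=110: X_X_X_X
r7=111: XXXXXXXX
r8=1000: X_______X
r9=1001: XX______XX
r10=1010: X_X_____X_X
r11=1011: XXXX____XXXX
r12=1100: X___X___X___X
r13=1101: XX__XX__XX__XX
r14=1110: X_X_X_X_X_X_X_X
r15=1111: XXXXXXXXXXXXXXXX

Answer: X
XX
X_X
XXXX
X___X
XX__XX
X_X_X_X
XXXXXXXX
X_______X
XX______XX
X_X_____X_X
XXXX____XXXX
X___X___X___X
XX__XX__XX__XX
X_X_X_X_X_X_X_X
XXXXXXXXXXXXXXXX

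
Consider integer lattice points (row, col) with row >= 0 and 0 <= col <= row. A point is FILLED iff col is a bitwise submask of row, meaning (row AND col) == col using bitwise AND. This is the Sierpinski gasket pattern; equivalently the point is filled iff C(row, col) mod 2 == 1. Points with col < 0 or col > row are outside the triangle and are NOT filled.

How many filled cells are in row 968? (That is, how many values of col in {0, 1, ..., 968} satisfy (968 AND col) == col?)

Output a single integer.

Answer: 32

Derivation:
968 in binary = 1111001000
popcount(968) = number of 1-bits in 1111001000 = 5
A col c satisfies (968 AND c) == c iff every set bit of c is also set in 968; each of the 5 set bits of 968 can independently be on or off in c.
count = 2^5 = 32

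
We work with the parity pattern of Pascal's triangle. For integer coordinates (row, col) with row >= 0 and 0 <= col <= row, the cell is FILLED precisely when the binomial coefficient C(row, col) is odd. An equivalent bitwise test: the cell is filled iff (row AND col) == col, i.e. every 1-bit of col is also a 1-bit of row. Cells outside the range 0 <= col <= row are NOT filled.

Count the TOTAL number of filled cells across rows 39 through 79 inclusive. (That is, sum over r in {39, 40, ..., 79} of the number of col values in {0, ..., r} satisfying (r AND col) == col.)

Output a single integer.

r39=100111 pc4: +16 =16
r40=101000 pc2: +4 =20
r41=101001 pc3: +8 =28
r42=101010 pc3: +8 =36
r43=101011 pc4: +16 =52
r44=101100 pc3: +8 =60
r45=101101 pc4: +16 =76
r46=101110 pc4: +16 =92
r47=101111 pc5: +32 =124
r48=110000 pc2: +4 =128
r49=110001 pc3: +8 =136
r50=110010 pc3: +8 =144
r51=110011 pc4: +16 =160
r52=110100 pc3: +8 =168
r53=110101 pc4: +16 =184
r54=110110 pc4: +16 =200
r55=110111 pc5: +32 =232
r56=111000 pc3: +8 =240
r57=111001 pc4: +16 =256
r58=111010 pc4: +16 =272
r59=111011 pc5: +32 =304
r60=111100 pc4: +16 =320
r61=111101 pc5: +32 =352
r62=111110 pc5: +32 =384
r63=111111 pc6: +64 =448
r64=1000000 pc1: +2 =450
r65=1000001 pc2: +4 =454
r66=1000010 pc2: +4 =458
r67=1000011 pc3: +8 =466
r68=1000100 pc2: +4 =470
r69=1000101 pc3: +8 =478
r70=1000110 pc3: +8 =486
r71=1000111 pc4: +16 =502
r72=1001000 pc2: +4 =506
r73=1001001 pc3: +8 =514
r74=1001010 pc3: +8 =522
r75=1001011 pc4: +16 =538
r76=1001100 pc3: +8 =546
r77=1001101 pc4: +16 =562
r78=1001110 pc4: +16 =578
r79=1001111 pc5: +32 =610

Answer: 610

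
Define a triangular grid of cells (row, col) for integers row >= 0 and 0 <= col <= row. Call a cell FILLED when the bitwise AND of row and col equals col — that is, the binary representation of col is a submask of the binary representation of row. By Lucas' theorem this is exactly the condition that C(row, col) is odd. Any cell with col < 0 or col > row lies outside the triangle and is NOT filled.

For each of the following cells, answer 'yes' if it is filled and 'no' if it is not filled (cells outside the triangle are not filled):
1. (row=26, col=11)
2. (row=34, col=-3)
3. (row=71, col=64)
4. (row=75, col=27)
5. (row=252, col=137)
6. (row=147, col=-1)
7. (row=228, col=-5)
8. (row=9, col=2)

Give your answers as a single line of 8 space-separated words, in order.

Answer: no no yes no no no no no

Derivation:
(26,11): row=0b11010, col=0b1011, row AND col = 0b1010 = 10; 10 != 11 -> empty
(34,-3): col outside [0, 34] -> not filled
(71,64): row=0b1000111, col=0b1000000, row AND col = 0b1000000 = 64; 64 == 64 -> filled
(75,27): row=0b1001011, col=0b11011, row AND col = 0b1011 = 11; 11 != 27 -> empty
(252,137): row=0b11111100, col=0b10001001, row AND col = 0b10001000 = 136; 136 != 137 -> empty
(147,-1): col outside [0, 147] -> not filled
(228,-5): col outside [0, 228] -> not filled
(9,2): row=0b1001, col=0b10, row AND col = 0b0 = 0; 0 != 2 -> empty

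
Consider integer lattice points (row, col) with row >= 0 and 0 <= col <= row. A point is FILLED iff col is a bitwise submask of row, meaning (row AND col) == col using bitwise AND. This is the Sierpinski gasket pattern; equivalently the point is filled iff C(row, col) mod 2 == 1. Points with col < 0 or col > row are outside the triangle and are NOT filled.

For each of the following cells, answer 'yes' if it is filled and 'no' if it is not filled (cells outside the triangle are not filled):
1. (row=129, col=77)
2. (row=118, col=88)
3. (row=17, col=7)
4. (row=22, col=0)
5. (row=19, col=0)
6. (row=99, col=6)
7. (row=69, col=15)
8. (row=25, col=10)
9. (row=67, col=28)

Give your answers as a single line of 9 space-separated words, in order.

Answer: no no no yes yes no no no no

Derivation:
(129,77): row=0b10000001, col=0b1001101, row AND col = 0b1 = 1; 1 != 77 -> empty
(118,88): row=0b1110110, col=0b1011000, row AND col = 0b1010000 = 80; 80 != 88 -> empty
(17,7): row=0b10001, col=0b111, row AND col = 0b1 = 1; 1 != 7 -> empty
(22,0): row=0b10110, col=0b0, row AND col = 0b0 = 0; 0 == 0 -> filled
(19,0): row=0b10011, col=0b0, row AND col = 0b0 = 0; 0 == 0 -> filled
(99,6): row=0b1100011, col=0b110, row AND col = 0b10 = 2; 2 != 6 -> empty
(69,15): row=0b1000101, col=0b1111, row AND col = 0b101 = 5; 5 != 15 -> empty
(25,10): row=0b11001, col=0b1010, row AND col = 0b1000 = 8; 8 != 10 -> empty
(67,28): row=0b1000011, col=0b11100, row AND col = 0b0 = 0; 0 != 28 -> empty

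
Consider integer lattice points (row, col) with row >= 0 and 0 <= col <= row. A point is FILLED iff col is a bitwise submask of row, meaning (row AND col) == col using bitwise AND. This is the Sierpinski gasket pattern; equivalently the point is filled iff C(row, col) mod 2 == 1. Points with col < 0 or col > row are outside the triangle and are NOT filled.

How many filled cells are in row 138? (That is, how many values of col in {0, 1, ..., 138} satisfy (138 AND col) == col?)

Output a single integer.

138 in binary = 10001010
popcount(138) = number of 1-bits in 10001010 = 3
A col c satisfies (138 AND c) == c iff every set bit of c is also set in 138; each of the 3 set bits of 138 can independently be on or off in c.
count = 2^3 = 8

Answer: 8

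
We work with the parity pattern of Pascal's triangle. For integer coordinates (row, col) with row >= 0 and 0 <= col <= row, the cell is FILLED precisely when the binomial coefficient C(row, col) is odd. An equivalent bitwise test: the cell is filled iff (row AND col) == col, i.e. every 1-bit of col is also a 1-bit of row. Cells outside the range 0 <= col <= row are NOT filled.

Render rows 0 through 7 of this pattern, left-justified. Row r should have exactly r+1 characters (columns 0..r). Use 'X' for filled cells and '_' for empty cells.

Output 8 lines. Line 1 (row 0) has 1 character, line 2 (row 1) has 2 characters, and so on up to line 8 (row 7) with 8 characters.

r0=0: X
r1=1: XX
r2=10: X_X
r3=11: XXXX
r4=100: X___X
r5=101: XX__XX
r6=110: X_X_X_X
r7=111: XXXXXXXX

Answer: X
XX
X_X
XXXX
X___X
XX__XX
X_X_X_X
XXXXXXXX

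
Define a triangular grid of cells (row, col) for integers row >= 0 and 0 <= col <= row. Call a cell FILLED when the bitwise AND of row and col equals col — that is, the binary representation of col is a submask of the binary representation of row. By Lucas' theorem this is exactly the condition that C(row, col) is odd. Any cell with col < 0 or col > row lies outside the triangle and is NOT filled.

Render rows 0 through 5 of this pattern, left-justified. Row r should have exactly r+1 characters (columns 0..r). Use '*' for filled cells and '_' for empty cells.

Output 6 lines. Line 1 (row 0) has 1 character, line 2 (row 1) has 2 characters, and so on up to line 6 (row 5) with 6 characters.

r0=0: *
r1=1: **
r2=10: *_*
r3=11: ****
r4=100: *___*
r5=101: **__**

Answer: *
**
*_*
****
*___*
**__**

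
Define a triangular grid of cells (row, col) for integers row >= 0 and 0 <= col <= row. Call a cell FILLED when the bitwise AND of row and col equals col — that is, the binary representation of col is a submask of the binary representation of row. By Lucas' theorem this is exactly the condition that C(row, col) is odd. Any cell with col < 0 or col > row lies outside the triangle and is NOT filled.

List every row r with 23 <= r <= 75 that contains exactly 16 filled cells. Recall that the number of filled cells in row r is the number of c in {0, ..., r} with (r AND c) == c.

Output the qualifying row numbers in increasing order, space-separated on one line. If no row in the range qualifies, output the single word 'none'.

Row r has 2^popcount(r) filled cells, so we need popcount(r) = log2(16) = 4.
Scan r = 23..75 and keep those with exactly 4 one-bits:
r=23=10111 popcount=4 -> KEEP
r=24=11000 popcount=2 -> skip
r=25=11001 popcount=3 -> skip
r=26=11010 popcount=3 -> skip
r=27=11011 popcount=4 -> KEEP
r=28=11100 popcount=3 -> skip
r=29=11101 popcount=4 -> KEEP
r=30=11110 popcount=4 -> KEEP
r=31=11111 popcount=5 -> skip
r=32=100000 popcount=1 -> skip
r=33=100001 popcount=2 -> skip
r=34=100010 popcount=2 -> skip
r=35=100011 popcount=3 -> skip
r=36=100100 popcount=2 -> skip
r=37=100101 popcount=3 -> skip
r=38=100110 popcount=3 -> skip
r=39=100111 popcount=4 -> KEEP
r=40=101000 popcount=2 -> skip
r=41=101001 popcount=3 -> skip
r=42=101010 popcount=3 -> skip
r=43=101011 popcount=4 -> KEEP
r=44=101100 popcount=3 -> skip
r=45=101101 popcount=4 -> KEEP
r=46=101110 popcount=4 -> KEEP
r=47=101111 popcount=5 -> skip
r=48=110000 popcount=2 -> skip
r=49=110001 popcount=3 -> skip
r=50=110010 popcount=3 -> skip
r=51=110011 popcount=4 -> KEEP
r=52=110100 popcount=3 -> skip
r=53=110101 popcount=4 -> KEEP
r=54=110110 popcount=4 -> KEEP
r=55=110111 popcount=5 -> skip
r=56=111000 popcount=3 -> skip
r=57=111001 popcount=4 -> KEEP
r=58=111010 popcount=4 -> KEEP
r=59=111011 popcount=5 -> skip
r=60=111100 popcount=4 -> KEEP
r=61=111101 popcount=5 -> skip
r=62=111110 popcount=5 -> skip
r=63=111111 popcount=6 -> skip
r=64=1000000 popcount=1 -> skip
r=65=1000001 popcount=2 -> skip
r=66=1000010 popcount=2 -> skip
r=67=1000011 popcount=3 -> skip
r=68=1000100 popcount=2 -> skip
r=69=1000101 popcount=3 -> skip
r=70=1000110 popcount=3 -> skip
r=71=1000111 popcount=4 -> KEEP
r=72=1001000 popcount=2 -> skip
r=73=1001001 popcount=3 -> skip
r=74=1001010 popcount=3 -> skip
r=75=1001011 popcount=4 -> KEEP
Kept rows: 23 27 29 30 39 43 45 46 51 53 54 57 58 60 71 75

Answer: 23 27 29 30 39 43 45 46 51 53 54 57 58 60 71 75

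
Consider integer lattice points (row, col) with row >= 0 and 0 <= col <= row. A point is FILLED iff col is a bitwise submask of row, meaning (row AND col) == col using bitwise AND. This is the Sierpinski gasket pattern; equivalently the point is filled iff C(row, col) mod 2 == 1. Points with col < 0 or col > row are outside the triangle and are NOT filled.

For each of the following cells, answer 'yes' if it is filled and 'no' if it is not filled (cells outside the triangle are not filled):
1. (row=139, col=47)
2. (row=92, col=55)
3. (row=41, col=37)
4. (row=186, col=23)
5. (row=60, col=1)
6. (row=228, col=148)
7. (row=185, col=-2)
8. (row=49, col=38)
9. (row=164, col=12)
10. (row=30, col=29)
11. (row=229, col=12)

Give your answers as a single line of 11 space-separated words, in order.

(139,47): row=0b10001011, col=0b101111, row AND col = 0b1011 = 11; 11 != 47 -> empty
(92,55): row=0b1011100, col=0b110111, row AND col = 0b10100 = 20; 20 != 55 -> empty
(41,37): row=0b101001, col=0b100101, row AND col = 0b100001 = 33; 33 != 37 -> empty
(186,23): row=0b10111010, col=0b10111, row AND col = 0b10010 = 18; 18 != 23 -> empty
(60,1): row=0b111100, col=0b1, row AND col = 0b0 = 0; 0 != 1 -> empty
(228,148): row=0b11100100, col=0b10010100, row AND col = 0b10000100 = 132; 132 != 148 -> empty
(185,-2): col outside [0, 185] -> not filled
(49,38): row=0b110001, col=0b100110, row AND col = 0b100000 = 32; 32 != 38 -> empty
(164,12): row=0b10100100, col=0b1100, row AND col = 0b100 = 4; 4 != 12 -> empty
(30,29): row=0b11110, col=0b11101, row AND col = 0b11100 = 28; 28 != 29 -> empty
(229,12): row=0b11100101, col=0b1100, row AND col = 0b100 = 4; 4 != 12 -> empty

Answer: no no no no no no no no no no no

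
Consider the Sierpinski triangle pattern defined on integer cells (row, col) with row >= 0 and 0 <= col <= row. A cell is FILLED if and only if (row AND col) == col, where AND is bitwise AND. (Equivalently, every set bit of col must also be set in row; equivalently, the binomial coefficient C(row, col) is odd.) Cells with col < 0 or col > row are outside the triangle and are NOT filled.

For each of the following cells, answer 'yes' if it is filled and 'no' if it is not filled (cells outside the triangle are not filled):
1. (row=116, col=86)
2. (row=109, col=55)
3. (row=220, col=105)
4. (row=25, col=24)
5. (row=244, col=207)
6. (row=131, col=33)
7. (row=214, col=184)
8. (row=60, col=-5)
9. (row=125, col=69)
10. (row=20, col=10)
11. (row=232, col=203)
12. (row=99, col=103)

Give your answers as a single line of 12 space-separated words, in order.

(116,86): row=0b1110100, col=0b1010110, row AND col = 0b1010100 = 84; 84 != 86 -> empty
(109,55): row=0b1101101, col=0b110111, row AND col = 0b100101 = 37; 37 != 55 -> empty
(220,105): row=0b11011100, col=0b1101001, row AND col = 0b1001000 = 72; 72 != 105 -> empty
(25,24): row=0b11001, col=0b11000, row AND col = 0b11000 = 24; 24 == 24 -> filled
(244,207): row=0b11110100, col=0b11001111, row AND col = 0b11000100 = 196; 196 != 207 -> empty
(131,33): row=0b10000011, col=0b100001, row AND col = 0b1 = 1; 1 != 33 -> empty
(214,184): row=0b11010110, col=0b10111000, row AND col = 0b10010000 = 144; 144 != 184 -> empty
(60,-5): col outside [0, 60] -> not filled
(125,69): row=0b1111101, col=0b1000101, row AND col = 0b1000101 = 69; 69 == 69 -> filled
(20,10): row=0b10100, col=0b1010, row AND col = 0b0 = 0; 0 != 10 -> empty
(232,203): row=0b11101000, col=0b11001011, row AND col = 0b11001000 = 200; 200 != 203 -> empty
(99,103): col outside [0, 99] -> not filled

Answer: no no no yes no no no no yes no no no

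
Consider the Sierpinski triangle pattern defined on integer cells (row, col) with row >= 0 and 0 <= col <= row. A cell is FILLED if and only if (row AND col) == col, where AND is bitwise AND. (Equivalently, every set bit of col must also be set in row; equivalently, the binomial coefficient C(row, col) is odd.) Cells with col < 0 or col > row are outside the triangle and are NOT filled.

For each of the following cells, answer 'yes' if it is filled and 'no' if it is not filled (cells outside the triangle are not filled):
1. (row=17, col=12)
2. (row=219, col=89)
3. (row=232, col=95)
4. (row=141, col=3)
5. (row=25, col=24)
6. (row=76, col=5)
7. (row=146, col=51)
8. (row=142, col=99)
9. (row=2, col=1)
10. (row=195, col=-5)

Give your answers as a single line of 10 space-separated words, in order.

(17,12): row=0b10001, col=0b1100, row AND col = 0b0 = 0; 0 != 12 -> empty
(219,89): row=0b11011011, col=0b1011001, row AND col = 0b1011001 = 89; 89 == 89 -> filled
(232,95): row=0b11101000, col=0b1011111, row AND col = 0b1001000 = 72; 72 != 95 -> empty
(141,3): row=0b10001101, col=0b11, row AND col = 0b1 = 1; 1 != 3 -> empty
(25,24): row=0b11001, col=0b11000, row AND col = 0b11000 = 24; 24 == 24 -> filled
(76,5): row=0b1001100, col=0b101, row AND col = 0b100 = 4; 4 != 5 -> empty
(146,51): row=0b10010010, col=0b110011, row AND col = 0b10010 = 18; 18 != 51 -> empty
(142,99): row=0b10001110, col=0b1100011, row AND col = 0b10 = 2; 2 != 99 -> empty
(2,1): row=0b10, col=0b1, row AND col = 0b0 = 0; 0 != 1 -> empty
(195,-5): col outside [0, 195] -> not filled

Answer: no yes no no yes no no no no no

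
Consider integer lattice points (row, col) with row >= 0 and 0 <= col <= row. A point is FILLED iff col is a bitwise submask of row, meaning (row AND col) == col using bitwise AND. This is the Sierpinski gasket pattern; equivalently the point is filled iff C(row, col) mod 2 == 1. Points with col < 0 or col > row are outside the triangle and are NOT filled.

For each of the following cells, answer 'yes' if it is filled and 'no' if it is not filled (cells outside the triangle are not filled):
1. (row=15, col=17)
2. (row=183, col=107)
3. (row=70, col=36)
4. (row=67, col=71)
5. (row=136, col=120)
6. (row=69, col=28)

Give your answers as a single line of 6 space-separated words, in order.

(15,17): col outside [0, 15] -> not filled
(183,107): row=0b10110111, col=0b1101011, row AND col = 0b100011 = 35; 35 != 107 -> empty
(70,36): row=0b1000110, col=0b100100, row AND col = 0b100 = 4; 4 != 36 -> empty
(67,71): col outside [0, 67] -> not filled
(136,120): row=0b10001000, col=0b1111000, row AND col = 0b1000 = 8; 8 != 120 -> empty
(69,28): row=0b1000101, col=0b11100, row AND col = 0b100 = 4; 4 != 28 -> empty

Answer: no no no no no no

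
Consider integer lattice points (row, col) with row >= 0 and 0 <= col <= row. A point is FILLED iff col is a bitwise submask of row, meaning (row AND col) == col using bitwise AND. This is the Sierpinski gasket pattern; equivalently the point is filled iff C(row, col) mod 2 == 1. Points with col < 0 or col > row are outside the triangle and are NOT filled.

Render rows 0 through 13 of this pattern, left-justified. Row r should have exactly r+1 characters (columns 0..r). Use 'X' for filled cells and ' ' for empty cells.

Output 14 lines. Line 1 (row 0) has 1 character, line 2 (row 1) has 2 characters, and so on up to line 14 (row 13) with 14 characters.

Answer: X
XX
X X
XXXX
X   X
XX  XX
X X X X
XXXXXXXX
X       X
XX      XX
X X     X X
XXXX    XXXX
X   X   X   X
XX  XX  XX  XX

Derivation:
r0=0: X
r1=1: XX
r2=10: X X
r3=11: XXXX
r4=100: X   X
r5=101: XX  XX
r6=110: X X X X
r7=111: XXXXXXXX
r8=1000: X       X
r9=1001: XX      XX
r10=1010: X X     X X
r11=1011: XXXX    XXXX
r12=1100: X   X   X   X
r13=1101: XX  XX  XX  XX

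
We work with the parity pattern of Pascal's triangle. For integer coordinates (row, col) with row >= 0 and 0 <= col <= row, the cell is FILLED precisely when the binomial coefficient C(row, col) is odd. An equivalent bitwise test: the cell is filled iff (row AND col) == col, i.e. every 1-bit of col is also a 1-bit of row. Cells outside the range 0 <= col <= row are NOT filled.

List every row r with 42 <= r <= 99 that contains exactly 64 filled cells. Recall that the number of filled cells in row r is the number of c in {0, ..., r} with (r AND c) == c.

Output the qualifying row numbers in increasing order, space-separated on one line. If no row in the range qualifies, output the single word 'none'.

Answer: 63 95

Derivation:
Row r has 2^popcount(r) filled cells, so we need popcount(r) = log2(64) = 6.
Scan r = 42..99 and keep those with exactly 6 one-bits:
r=42=101010 popcount=3 -> skip
r=43=101011 popcount=4 -> skip
r=44=101100 popcount=3 -> skip
r=45=101101 popcount=4 -> skip
r=46=101110 popcount=4 -> skip
r=47=101111 popcount=5 -> skip
r=48=110000 popcount=2 -> skip
r=49=110001 popcount=3 -> skip
r=50=110010 popcount=3 -> skip
r=51=110011 popcount=4 -> skip
r=52=110100 popcount=3 -> skip
r=53=110101 popcount=4 -> skip
r=54=110110 popcount=4 -> skip
r=55=110111 popcount=5 -> skip
r=56=111000 popcount=3 -> skip
r=57=111001 popcount=4 -> skip
r=58=111010 popcount=4 -> skip
r=59=111011 popcount=5 -> skip
r=60=111100 popcount=4 -> skip
r=61=111101 popcount=5 -> skip
r=62=111110 popcount=5 -> skip
r=63=111111 popcount=6 -> KEEP
r=64=1000000 popcount=1 -> skip
r=65=1000001 popcount=2 -> skip
r=66=1000010 popcount=2 -> skip
r=67=1000011 popcount=3 -> skip
r=68=1000100 popcount=2 -> skip
r=69=1000101 popcount=3 -> skip
r=70=1000110 popcount=3 -> skip
r=71=1000111 popcount=4 -> skip
r=72=1001000 popcount=2 -> skip
r=73=1001001 popcount=3 -> skip
r=74=1001010 popcount=3 -> skip
r=75=1001011 popcount=4 -> skip
r=76=1001100 popcount=3 -> skip
r=77=1001101 popcount=4 -> skip
r=78=1001110 popcount=4 -> skip
r=79=1001111 popcount=5 -> skip
r=80=1010000 popcount=2 -> skip
r=81=1010001 popcount=3 -> skip
r=82=1010010 popcount=3 -> skip
r=83=1010011 popcount=4 -> skip
r=84=1010100 popcount=3 -> skip
r=85=1010101 popcount=4 -> skip
r=86=1010110 popcount=4 -> skip
r=87=1010111 popcount=5 -> skip
r=88=1011000 popcount=3 -> skip
r=89=1011001 popcount=4 -> skip
r=90=1011010 popcount=4 -> skip
r=91=1011011 popcount=5 -> skip
r=92=1011100 popcount=4 -> skip
r=93=1011101 popcount=5 -> skip
r=94=1011110 popcount=5 -> skip
r=95=1011111 popcount=6 -> KEEP
r=96=1100000 popcount=2 -> skip
r=97=1100001 popcount=3 -> skip
r=98=1100010 popcount=3 -> skip
r=99=1100011 popcount=4 -> skip
Kept rows: 63 95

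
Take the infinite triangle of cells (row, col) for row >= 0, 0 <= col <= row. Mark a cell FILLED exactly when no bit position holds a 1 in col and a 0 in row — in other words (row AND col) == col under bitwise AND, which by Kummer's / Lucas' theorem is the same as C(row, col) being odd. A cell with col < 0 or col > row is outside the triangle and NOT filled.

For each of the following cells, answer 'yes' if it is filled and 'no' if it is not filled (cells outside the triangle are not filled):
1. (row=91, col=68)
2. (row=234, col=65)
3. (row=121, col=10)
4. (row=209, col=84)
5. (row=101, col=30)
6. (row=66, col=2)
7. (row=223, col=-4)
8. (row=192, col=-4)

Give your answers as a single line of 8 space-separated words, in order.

(91,68): row=0b1011011, col=0b1000100, row AND col = 0b1000000 = 64; 64 != 68 -> empty
(234,65): row=0b11101010, col=0b1000001, row AND col = 0b1000000 = 64; 64 != 65 -> empty
(121,10): row=0b1111001, col=0b1010, row AND col = 0b1000 = 8; 8 != 10 -> empty
(209,84): row=0b11010001, col=0b1010100, row AND col = 0b1010000 = 80; 80 != 84 -> empty
(101,30): row=0b1100101, col=0b11110, row AND col = 0b100 = 4; 4 != 30 -> empty
(66,2): row=0b1000010, col=0b10, row AND col = 0b10 = 2; 2 == 2 -> filled
(223,-4): col outside [0, 223] -> not filled
(192,-4): col outside [0, 192] -> not filled

Answer: no no no no no yes no no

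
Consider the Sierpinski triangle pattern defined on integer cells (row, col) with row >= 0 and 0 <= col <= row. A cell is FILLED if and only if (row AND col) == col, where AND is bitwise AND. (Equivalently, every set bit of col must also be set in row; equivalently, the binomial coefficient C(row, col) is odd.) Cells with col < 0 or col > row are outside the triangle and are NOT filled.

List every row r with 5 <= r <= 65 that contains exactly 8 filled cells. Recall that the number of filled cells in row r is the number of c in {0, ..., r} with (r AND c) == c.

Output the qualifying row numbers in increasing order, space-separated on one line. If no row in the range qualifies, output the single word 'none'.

Answer: 7 11 13 14 19 21 22 25 26 28 35 37 38 41 42 44 49 50 52 56

Derivation:
Row r has 2^popcount(r) filled cells, so we need popcount(r) = log2(8) = 3.
Scan r = 5..65 and keep those with exactly 3 one-bits:
r=5=101 popcount=2 -> skip
r=6=110 popcount=2 -> skip
r=7=111 popcount=3 -> KEEP
r=8=1000 popcount=1 -> skip
r=9=1001 popcount=2 -> skip
r=10=1010 popcount=2 -> skip
r=11=1011 popcount=3 -> KEEP
r=12=1100 popcount=2 -> skip
r=13=1101 popcount=3 -> KEEP
r=14=1110 popcount=3 -> KEEP
r=15=1111 popcount=4 -> skip
r=16=10000 popcount=1 -> skip
r=17=10001 popcount=2 -> skip
r=18=10010 popcount=2 -> skip
r=19=10011 popcount=3 -> KEEP
r=20=10100 popcount=2 -> skip
r=21=10101 popcount=3 -> KEEP
r=22=10110 popcount=3 -> KEEP
r=23=10111 popcount=4 -> skip
r=24=11000 popcount=2 -> skip
r=25=11001 popcount=3 -> KEEP
r=26=11010 popcount=3 -> KEEP
r=27=11011 popcount=4 -> skip
r=28=11100 popcount=3 -> KEEP
r=29=11101 popcount=4 -> skip
r=30=11110 popcount=4 -> skip
r=31=11111 popcount=5 -> skip
r=32=100000 popcount=1 -> skip
r=33=100001 popcount=2 -> skip
r=34=100010 popcount=2 -> skip
r=35=100011 popcount=3 -> KEEP
r=36=100100 popcount=2 -> skip
r=37=100101 popcount=3 -> KEEP
r=38=100110 popcount=3 -> KEEP
r=39=100111 popcount=4 -> skip
r=40=101000 popcount=2 -> skip
r=41=101001 popcount=3 -> KEEP
r=42=101010 popcount=3 -> KEEP
r=43=101011 popcount=4 -> skip
r=44=101100 popcount=3 -> KEEP
r=45=101101 popcount=4 -> skip
r=46=101110 popcount=4 -> skip
r=47=101111 popcount=5 -> skip
r=48=110000 popcount=2 -> skip
r=49=110001 popcount=3 -> KEEP
r=50=110010 popcount=3 -> KEEP
r=51=110011 popcount=4 -> skip
r=52=110100 popcount=3 -> KEEP
r=53=110101 popcount=4 -> skip
r=54=110110 popcount=4 -> skip
r=55=110111 popcount=5 -> skip
r=56=111000 popcount=3 -> KEEP
r=57=111001 popcount=4 -> skip
r=58=111010 popcount=4 -> skip
r=59=111011 popcount=5 -> skip
r=60=111100 popcount=4 -> skip
r=61=111101 popcount=5 -> skip
r=62=111110 popcount=5 -> skip
r=63=111111 popcount=6 -> skip
r=64=1000000 popcount=1 -> skip
r=65=1000001 popcount=2 -> skip
Kept rows: 7 11 13 14 19 21 22 25 26 28 35 37 38 41 42 44 49 50 52 56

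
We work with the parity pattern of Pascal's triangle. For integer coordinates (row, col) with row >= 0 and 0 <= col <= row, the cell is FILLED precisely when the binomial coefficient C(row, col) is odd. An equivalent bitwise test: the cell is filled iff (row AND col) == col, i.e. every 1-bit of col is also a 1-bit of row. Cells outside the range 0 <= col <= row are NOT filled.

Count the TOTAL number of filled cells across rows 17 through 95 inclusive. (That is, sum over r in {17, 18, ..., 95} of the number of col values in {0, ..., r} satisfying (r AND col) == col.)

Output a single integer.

r17=10001 pc2: +4 =4
r18=10010 pc2: +4 =8
r19=10011 pc3: +8 =16
r20=10100 pc2: +4 =20
r21=10101 pc3: +8 =28
r22=10110 pc3: +8 =36
r23=10111 pc4: +16 =52
r24=11000 pc2: +4 =56
r25=11001 pc3: +8 =64
r26=11010 pc3: +8 =72
r27=11011 pc4: +16 =88
r28=11100 pc3: +8 =96
r29=11101 pc4: +16 =112
r30=11110 pc4: +16 =128
r31=11111 pc5: +32 =160
r32=100000 pc1: +2 =162
r33=100001 pc2: +4 =166
r34=100010 pc2: +4 =170
r35=100011 pc3: +8 =178
r36=100100 pc2: +4 =182
r37=100101 pc3: +8 =190
r38=100110 pc3: +8 =198
r39=100111 pc4: +16 =214
r40=101000 pc2: +4 =218
r41=101001 pc3: +8 =226
r42=101010 pc3: +8 =234
r43=101011 pc4: +16 =250
r44=101100 pc3: +8 =258
r45=101101 pc4: +16 =274
r46=101110 pc4: +16 =290
r47=101111 pc5: +32 =322
r48=110000 pc2: +4 =326
r49=110001 pc3: +8 =334
r50=110010 pc3: +8 =342
r51=110011 pc4: +16 =358
r52=110100 pc3: +8 =366
r53=110101 pc4: +16 =382
r54=110110 pc4: +16 =398
r55=110111 pc5: +32 =430
r56=111000 pc3: +8 =438
r57=111001 pc4: +16 =454
r58=111010 pc4: +16 =470
r59=111011 pc5: +32 =502
r60=111100 pc4: +16 =518
r61=111101 pc5: +32 =550
r62=111110 pc5: +32 =582
r63=111111 pc6: +64 =646
r64=1000000 pc1: +2 =648
r65=1000001 pc2: +4 =652
r66=1000010 pc2: +4 =656
r67=1000011 pc3: +8 =664
r68=1000100 pc2: +4 =668
r69=1000101 pc3: +8 =676
r70=1000110 pc3: +8 =684
r71=1000111 pc4: +16 =700
r72=1001000 pc2: +4 =704
r73=1001001 pc3: +8 =712
r74=1001010 pc3: +8 =720
r75=1001011 pc4: +16 =736
r76=1001100 pc3: +8 =744
r77=1001101 pc4: +16 =760
r78=1001110 pc4: +16 =776
r79=1001111 pc5: +32 =808
r80=1010000 pc2: +4 =812
r81=1010001 pc3: +8 =820
r82=1010010 pc3: +8 =828
r83=1010011 pc4: +16 =844
r84=1010100 pc3: +8 =852
r85=1010101 pc4: +16 =868
r86=1010110 pc4: +16 =884
r87=1010111 pc5: +32 =916
r88=1011000 pc3: +8 =924
r89=1011001 pc4: +16 =940
r90=1011010 pc4: +16 =956
r91=1011011 pc5: +32 =988
r92=1011100 pc4: +16 =1004
r93=1011101 pc5: +32 =1036
r94=1011110 pc5: +32 =1068
r95=1011111 pc6: +64 =1132

Answer: 1132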